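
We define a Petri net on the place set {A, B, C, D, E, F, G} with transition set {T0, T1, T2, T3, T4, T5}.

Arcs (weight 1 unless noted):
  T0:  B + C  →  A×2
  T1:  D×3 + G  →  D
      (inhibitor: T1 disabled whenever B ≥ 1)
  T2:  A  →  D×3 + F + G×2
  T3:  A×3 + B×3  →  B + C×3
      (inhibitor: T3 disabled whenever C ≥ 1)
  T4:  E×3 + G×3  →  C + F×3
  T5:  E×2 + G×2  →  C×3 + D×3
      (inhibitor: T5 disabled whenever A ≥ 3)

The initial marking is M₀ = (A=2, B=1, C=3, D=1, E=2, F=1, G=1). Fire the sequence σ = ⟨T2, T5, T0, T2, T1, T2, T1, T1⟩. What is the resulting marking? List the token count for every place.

(A=1, B=0, C=5, D=7, E=0, F=4, G=2)

step 1: fire T2:  (A=2, B=1, C=3, D=1, E=2, F=1, G=1) → (A=1, B=1, C=3, D=4, E=2, F=2, G=3)
step 2: fire T5:  (A=1, B=1, C=3, D=4, E=2, F=2, G=3) → (A=1, B=1, C=6, D=7, E=0, F=2, G=1)
step 3: fire T0:  (A=1, B=1, C=6, D=7, E=0, F=2, G=1) → (A=3, B=0, C=5, D=7, E=0, F=2, G=1)
step 4: fire T2:  (A=3, B=0, C=5, D=7, E=0, F=2, G=1) → (A=2, B=0, C=5, D=10, E=0, F=3, G=3)
step 5: fire T1:  (A=2, B=0, C=5, D=10, E=0, F=3, G=3) → (A=2, B=0, C=5, D=8, E=0, F=3, G=2)
step 6: fire T2:  (A=2, B=0, C=5, D=8, E=0, F=3, G=2) → (A=1, B=0, C=5, D=11, E=0, F=4, G=4)
step 7: fire T1:  (A=1, B=0, C=5, D=11, E=0, F=4, G=4) → (A=1, B=0, C=5, D=9, E=0, F=4, G=3)
step 8: fire T1:  (A=1, B=0, C=5, D=9, E=0, F=4, G=3) → (A=1, B=0, C=5, D=7, E=0, F=4, G=2)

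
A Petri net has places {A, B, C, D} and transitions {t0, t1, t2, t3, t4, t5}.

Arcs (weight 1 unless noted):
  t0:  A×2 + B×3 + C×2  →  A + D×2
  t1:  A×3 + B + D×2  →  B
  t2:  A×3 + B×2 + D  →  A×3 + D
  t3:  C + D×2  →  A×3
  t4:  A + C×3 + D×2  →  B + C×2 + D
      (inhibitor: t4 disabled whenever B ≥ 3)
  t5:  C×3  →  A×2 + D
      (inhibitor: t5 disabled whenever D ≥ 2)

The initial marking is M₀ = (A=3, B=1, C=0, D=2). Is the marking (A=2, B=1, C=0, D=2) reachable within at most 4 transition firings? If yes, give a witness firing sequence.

depth 0: 1 marking
depth 1: 2 markings reached so far
depth 2: 2 markings reached so far
(frontier empty at depth 2; search complete)
target is not among the 2 markings reachable within 4 steps

NO — not reachable within 4 firings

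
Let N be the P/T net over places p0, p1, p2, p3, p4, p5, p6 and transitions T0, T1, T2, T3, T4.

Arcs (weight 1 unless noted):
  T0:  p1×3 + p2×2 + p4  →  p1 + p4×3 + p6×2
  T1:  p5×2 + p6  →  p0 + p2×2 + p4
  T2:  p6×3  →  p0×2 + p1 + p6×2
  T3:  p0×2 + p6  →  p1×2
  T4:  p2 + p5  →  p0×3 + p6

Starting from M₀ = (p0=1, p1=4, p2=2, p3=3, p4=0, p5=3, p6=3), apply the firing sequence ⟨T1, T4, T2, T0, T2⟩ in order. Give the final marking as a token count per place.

step 1: fire T1:  (p0=1, p1=4, p2=2, p3=3, p4=0, p5=3, p6=3) → (p0=2, p1=4, p2=4, p3=3, p4=1, p5=1, p6=2)
step 2: fire T4:  (p0=2, p1=4, p2=4, p3=3, p4=1, p5=1, p6=2) → (p0=5, p1=4, p2=3, p3=3, p4=1, p5=0, p6=3)
step 3: fire T2:  (p0=5, p1=4, p2=3, p3=3, p4=1, p5=0, p6=3) → (p0=7, p1=5, p2=3, p3=3, p4=1, p5=0, p6=2)
step 4: fire T0:  (p0=7, p1=5, p2=3, p3=3, p4=1, p5=0, p6=2) → (p0=7, p1=3, p2=1, p3=3, p4=3, p5=0, p6=4)
step 5: fire T2:  (p0=7, p1=3, p2=1, p3=3, p4=3, p5=0, p6=4) → (p0=9, p1=4, p2=1, p3=3, p4=3, p5=0, p6=3)

(p0=9, p1=4, p2=1, p3=3, p4=3, p5=0, p6=3)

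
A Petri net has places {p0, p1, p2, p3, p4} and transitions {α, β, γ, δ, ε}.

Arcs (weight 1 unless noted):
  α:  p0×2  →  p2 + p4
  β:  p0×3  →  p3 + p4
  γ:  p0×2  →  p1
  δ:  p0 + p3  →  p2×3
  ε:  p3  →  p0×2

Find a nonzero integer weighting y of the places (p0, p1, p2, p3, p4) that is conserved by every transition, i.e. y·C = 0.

Incidence matrix C (rows=places, cols=transitions):
        α    β    γ    δ    ε
   p0  -2   -3   -2   -1    2
   p1   0    0    1    0    0
   p2   1    0    0    3    0
   p3   0    1    0   -1   -1
   p4   1    1    0    0    0

Candidate y = [1, 2, 1, 2, 1]; check y·C column-wise:
  col α: 1·-2 + 2·0 + 1·1 + 2·0 + 1·1 = 0
  col β: 1·-3 + 2·0 + 1·0 + 2·1 + 1·1 = 0
  col γ: 1·-2 + 2·1 + 1·0 + 2·0 + 1·0 = 0
  col δ: 1·-1 + 2·0 + 1·3 + 2·-1 + 1·0 = 0
  col ε: 1·2 + 2·0 + 1·0 + 2·-1 + 1·0 = 0

y = (p0:1, p1:2, p2:1, p3:2, p4:1)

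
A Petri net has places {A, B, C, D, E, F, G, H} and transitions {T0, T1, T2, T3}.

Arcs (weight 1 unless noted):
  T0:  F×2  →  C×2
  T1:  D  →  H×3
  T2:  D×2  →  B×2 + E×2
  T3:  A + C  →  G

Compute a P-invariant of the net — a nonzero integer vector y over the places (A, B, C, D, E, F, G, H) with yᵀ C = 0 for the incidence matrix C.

Incidence matrix C (rows=places, cols=transitions):
       T0   T1   T2   T3
    A   0    0    0   -1
    B   0    0    2    0
    C   2    0    0   -1
    D   0   -1   -2    0
    E   0    0    2    0
    F  -2    0    0    0
    G   0    0    0    1
    H   0    3    0    0

Candidate y = [0, 1, 0, 0, -1, 0, 0, 0]; check y·C column-wise:
  col T0: 1·0 + 0·2 + -1·0 + 0·-2 = 0
  col T1: 1·0 + 0·-1 + -1·0 + 0·3 = 0
  col T2: 1·2 + 0·-2 + -1·2 = 0
  col T3: 0·-1 + 1·0 + 0·-1 + -1·0 + 0·1 = 0

y = (A:0, B:1, C:0, D:0, E:-1, F:0, G:0, H:0)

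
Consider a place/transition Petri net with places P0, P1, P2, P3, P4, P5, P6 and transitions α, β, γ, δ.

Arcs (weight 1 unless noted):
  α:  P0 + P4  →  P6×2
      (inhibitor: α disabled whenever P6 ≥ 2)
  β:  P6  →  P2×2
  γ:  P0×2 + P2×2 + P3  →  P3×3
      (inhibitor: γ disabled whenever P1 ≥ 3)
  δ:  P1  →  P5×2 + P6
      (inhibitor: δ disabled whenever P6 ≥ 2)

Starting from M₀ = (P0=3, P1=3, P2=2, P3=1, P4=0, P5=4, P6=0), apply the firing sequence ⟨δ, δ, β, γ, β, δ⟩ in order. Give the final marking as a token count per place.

step 1: fire δ:  (P0=3, P1=3, P2=2, P3=1, P4=0, P5=4, P6=0) → (P0=3, P1=2, P2=2, P3=1, P4=0, P5=6, P6=1)
step 2: fire δ:  (P0=3, P1=2, P2=2, P3=1, P4=0, P5=6, P6=1) → (P0=3, P1=1, P2=2, P3=1, P4=0, P5=8, P6=2)
step 3: fire β:  (P0=3, P1=1, P2=2, P3=1, P4=0, P5=8, P6=2) → (P0=3, P1=1, P2=4, P3=1, P4=0, P5=8, P6=1)
step 4: fire γ:  (P0=3, P1=1, P2=4, P3=1, P4=0, P5=8, P6=1) → (P0=1, P1=1, P2=2, P3=3, P4=0, P5=8, P6=1)
step 5: fire β:  (P0=1, P1=1, P2=2, P3=3, P4=0, P5=8, P6=1) → (P0=1, P1=1, P2=4, P3=3, P4=0, P5=8, P6=0)
step 6: fire δ:  (P0=1, P1=1, P2=4, P3=3, P4=0, P5=8, P6=0) → (P0=1, P1=0, P2=4, P3=3, P4=0, P5=10, P6=1)

(P0=1, P1=0, P2=4, P3=3, P4=0, P5=10, P6=1)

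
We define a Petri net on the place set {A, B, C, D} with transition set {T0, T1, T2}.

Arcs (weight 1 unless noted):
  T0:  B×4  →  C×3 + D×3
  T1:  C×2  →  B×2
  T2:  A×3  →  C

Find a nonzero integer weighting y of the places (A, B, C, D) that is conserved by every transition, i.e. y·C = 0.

Incidence matrix C (rows=places, cols=transitions):
       T0   T1   T2
    A   0    0   -3
    B  -4    2    0
    C   3   -2    1
    D   3    0    0

Candidate y = [1, 3, 3, 1]; check y·C column-wise:
  col T0: 1·0 + 3·-4 + 3·3 + 1·3 = 0
  col T1: 1·0 + 3·2 + 3·-2 + 1·0 = 0
  col T2: 1·-3 + 3·0 + 3·1 + 1·0 = 0

y = (A:1, B:3, C:3, D:1)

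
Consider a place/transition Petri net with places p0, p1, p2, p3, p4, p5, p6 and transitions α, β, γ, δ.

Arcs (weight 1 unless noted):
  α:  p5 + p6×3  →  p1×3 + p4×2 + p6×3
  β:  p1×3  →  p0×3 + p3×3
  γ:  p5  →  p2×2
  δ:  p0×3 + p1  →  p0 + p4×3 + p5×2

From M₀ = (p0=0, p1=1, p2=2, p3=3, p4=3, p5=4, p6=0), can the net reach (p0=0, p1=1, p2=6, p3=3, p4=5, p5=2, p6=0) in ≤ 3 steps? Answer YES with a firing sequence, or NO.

NO — not reachable within 3 firings

depth 0: 1 marking
depth 1: 2 markings reached so far
depth 2: 3 markings reached so far
depth 3: 4 markings reached so far
target is not among the 4 markings reachable within 3 steps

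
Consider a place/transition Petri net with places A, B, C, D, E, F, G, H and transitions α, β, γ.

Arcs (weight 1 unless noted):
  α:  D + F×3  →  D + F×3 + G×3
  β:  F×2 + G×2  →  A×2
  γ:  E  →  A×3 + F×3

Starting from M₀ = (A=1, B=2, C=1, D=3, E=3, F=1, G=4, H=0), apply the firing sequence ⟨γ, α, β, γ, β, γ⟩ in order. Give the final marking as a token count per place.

(A=14, B=2, C=1, D=3, E=0, F=6, G=3, H=0)

step 1: fire γ:  (A=1, B=2, C=1, D=3, E=3, F=1, G=4, H=0) → (A=4, B=2, C=1, D=3, E=2, F=4, G=4, H=0)
step 2: fire α:  (A=4, B=2, C=1, D=3, E=2, F=4, G=4, H=0) → (A=4, B=2, C=1, D=3, E=2, F=4, G=7, H=0)
step 3: fire β:  (A=4, B=2, C=1, D=3, E=2, F=4, G=7, H=0) → (A=6, B=2, C=1, D=3, E=2, F=2, G=5, H=0)
step 4: fire γ:  (A=6, B=2, C=1, D=3, E=2, F=2, G=5, H=0) → (A=9, B=2, C=1, D=3, E=1, F=5, G=5, H=0)
step 5: fire β:  (A=9, B=2, C=1, D=3, E=1, F=5, G=5, H=0) → (A=11, B=2, C=1, D=3, E=1, F=3, G=3, H=0)
step 6: fire γ:  (A=11, B=2, C=1, D=3, E=1, F=3, G=3, H=0) → (A=14, B=2, C=1, D=3, E=0, F=6, G=3, H=0)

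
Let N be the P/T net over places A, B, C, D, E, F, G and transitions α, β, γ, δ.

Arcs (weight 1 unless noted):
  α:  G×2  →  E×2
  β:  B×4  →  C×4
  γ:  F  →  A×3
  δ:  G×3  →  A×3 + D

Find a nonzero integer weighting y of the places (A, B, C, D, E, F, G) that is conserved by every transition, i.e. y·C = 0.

Incidence matrix C (rows=places, cols=transitions):
        α    β    γ    δ
    A   0    0    3    3
    B   0   -4    0    0
    C   0    4    0    0
    D   0    0    0    1
    E   2    0    0    0
    F   0    0   -1    0
    G  -2    0    0   -3

Candidate y = [0, 1, 1, 0, 0, 0, 0]; check y·C column-wise:
  col α: 1·0 + 1·0 + 0·2 + 0·-2 = 0
  col β: 1·-4 + 1·4 = 0
  col γ: 0·3 + 1·0 + 1·0 + 0·-1 = 0
  col δ: 0·3 + 1·0 + 1·0 + 0·1 + 0·-3 = 0

y = (A:0, B:1, C:1, D:0, E:0, F:0, G:0)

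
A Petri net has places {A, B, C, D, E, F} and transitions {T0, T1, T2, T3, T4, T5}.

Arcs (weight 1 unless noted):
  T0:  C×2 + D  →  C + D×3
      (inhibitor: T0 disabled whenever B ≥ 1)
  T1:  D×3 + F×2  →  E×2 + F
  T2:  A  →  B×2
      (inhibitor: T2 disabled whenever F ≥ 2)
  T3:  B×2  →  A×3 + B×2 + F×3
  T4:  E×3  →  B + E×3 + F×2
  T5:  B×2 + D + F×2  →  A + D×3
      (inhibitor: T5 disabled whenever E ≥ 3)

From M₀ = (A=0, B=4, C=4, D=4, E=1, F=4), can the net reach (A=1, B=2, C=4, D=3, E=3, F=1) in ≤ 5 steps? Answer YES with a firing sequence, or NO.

YES — reachable via ⟨T5, T1⟩ (2 firings)

step 1: fire T5:  (A=0, B=4, C=4, D=4, E=1, F=4) → (A=1, B=2, C=4, D=6, E=1, F=2)
step 2: fire T1:  (A=1, B=2, C=4, D=6, E=1, F=2) → (A=1, B=2, C=4, D=3, E=3, F=1)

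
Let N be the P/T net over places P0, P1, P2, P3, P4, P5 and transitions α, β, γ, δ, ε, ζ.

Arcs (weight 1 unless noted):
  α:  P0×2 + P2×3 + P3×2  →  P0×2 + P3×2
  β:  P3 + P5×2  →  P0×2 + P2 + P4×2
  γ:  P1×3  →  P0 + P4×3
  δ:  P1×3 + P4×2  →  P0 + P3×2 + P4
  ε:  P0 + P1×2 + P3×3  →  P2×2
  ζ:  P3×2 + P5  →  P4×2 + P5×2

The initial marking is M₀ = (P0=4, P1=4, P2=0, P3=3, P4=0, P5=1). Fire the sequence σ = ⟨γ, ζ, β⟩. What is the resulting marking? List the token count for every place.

step 1: fire γ:  (P0=4, P1=4, P2=0, P3=3, P4=0, P5=1) → (P0=5, P1=1, P2=0, P3=3, P4=3, P5=1)
step 2: fire ζ:  (P0=5, P1=1, P2=0, P3=3, P4=3, P5=1) → (P0=5, P1=1, P2=0, P3=1, P4=5, P5=2)
step 3: fire β:  (P0=5, P1=1, P2=0, P3=1, P4=5, P5=2) → (P0=7, P1=1, P2=1, P3=0, P4=7, P5=0)

(P0=7, P1=1, P2=1, P3=0, P4=7, P5=0)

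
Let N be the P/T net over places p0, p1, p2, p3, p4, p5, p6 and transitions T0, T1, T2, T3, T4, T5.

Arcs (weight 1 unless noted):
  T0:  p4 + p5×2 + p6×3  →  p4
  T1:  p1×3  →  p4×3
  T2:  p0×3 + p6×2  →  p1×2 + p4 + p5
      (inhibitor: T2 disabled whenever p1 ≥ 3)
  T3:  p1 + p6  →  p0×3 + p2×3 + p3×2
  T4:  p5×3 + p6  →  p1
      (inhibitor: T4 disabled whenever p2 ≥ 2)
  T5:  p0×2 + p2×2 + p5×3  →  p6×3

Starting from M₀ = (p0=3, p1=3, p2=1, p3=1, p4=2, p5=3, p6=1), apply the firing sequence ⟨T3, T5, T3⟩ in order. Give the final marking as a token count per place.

(p0=7, p1=1, p2=5, p3=5, p4=2, p5=0, p6=2)

step 1: fire T3:  (p0=3, p1=3, p2=1, p3=1, p4=2, p5=3, p6=1) → (p0=6, p1=2, p2=4, p3=3, p4=2, p5=3, p6=0)
step 2: fire T5:  (p0=6, p1=2, p2=4, p3=3, p4=2, p5=3, p6=0) → (p0=4, p1=2, p2=2, p3=3, p4=2, p5=0, p6=3)
step 3: fire T3:  (p0=4, p1=2, p2=2, p3=3, p4=2, p5=0, p6=3) → (p0=7, p1=1, p2=5, p3=5, p4=2, p5=0, p6=2)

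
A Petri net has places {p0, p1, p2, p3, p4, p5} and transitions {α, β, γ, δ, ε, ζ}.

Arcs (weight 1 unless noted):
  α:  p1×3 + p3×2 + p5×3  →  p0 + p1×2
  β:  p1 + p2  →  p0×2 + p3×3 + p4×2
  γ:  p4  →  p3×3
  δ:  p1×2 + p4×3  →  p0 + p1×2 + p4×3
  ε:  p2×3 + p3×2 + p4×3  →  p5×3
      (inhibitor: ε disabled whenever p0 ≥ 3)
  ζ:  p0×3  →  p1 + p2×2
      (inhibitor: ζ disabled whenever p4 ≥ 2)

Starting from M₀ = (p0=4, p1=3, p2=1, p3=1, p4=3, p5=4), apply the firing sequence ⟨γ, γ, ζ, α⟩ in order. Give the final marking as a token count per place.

step 1: fire γ:  (p0=4, p1=3, p2=1, p3=1, p4=3, p5=4) → (p0=4, p1=3, p2=1, p3=4, p4=2, p5=4)
step 2: fire γ:  (p0=4, p1=3, p2=1, p3=4, p4=2, p5=4) → (p0=4, p1=3, p2=1, p3=7, p4=1, p5=4)
step 3: fire ζ:  (p0=4, p1=3, p2=1, p3=7, p4=1, p5=4) → (p0=1, p1=4, p2=3, p3=7, p4=1, p5=4)
step 4: fire α:  (p0=1, p1=4, p2=3, p3=7, p4=1, p5=4) → (p0=2, p1=3, p2=3, p3=5, p4=1, p5=1)

(p0=2, p1=3, p2=3, p3=5, p4=1, p5=1)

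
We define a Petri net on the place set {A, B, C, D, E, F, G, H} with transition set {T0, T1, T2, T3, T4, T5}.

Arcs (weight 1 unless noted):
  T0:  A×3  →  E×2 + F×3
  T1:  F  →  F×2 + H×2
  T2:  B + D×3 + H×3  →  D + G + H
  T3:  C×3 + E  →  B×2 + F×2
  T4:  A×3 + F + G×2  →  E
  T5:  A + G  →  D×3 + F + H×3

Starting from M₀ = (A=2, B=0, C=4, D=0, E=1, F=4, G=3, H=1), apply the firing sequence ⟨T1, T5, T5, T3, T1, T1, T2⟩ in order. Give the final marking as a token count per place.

(A=0, B=1, C=1, D=4, E=0, F=11, G=2, H=11)

step 1: fire T1:  (A=2, B=0, C=4, D=0, E=1, F=4, G=3, H=1) → (A=2, B=0, C=4, D=0, E=1, F=5, G=3, H=3)
step 2: fire T5:  (A=2, B=0, C=4, D=0, E=1, F=5, G=3, H=3) → (A=1, B=0, C=4, D=3, E=1, F=6, G=2, H=6)
step 3: fire T5:  (A=1, B=0, C=4, D=3, E=1, F=6, G=2, H=6) → (A=0, B=0, C=4, D=6, E=1, F=7, G=1, H=9)
step 4: fire T3:  (A=0, B=0, C=4, D=6, E=1, F=7, G=1, H=9) → (A=0, B=2, C=1, D=6, E=0, F=9, G=1, H=9)
step 5: fire T1:  (A=0, B=2, C=1, D=6, E=0, F=9, G=1, H=9) → (A=0, B=2, C=1, D=6, E=0, F=10, G=1, H=11)
step 6: fire T1:  (A=0, B=2, C=1, D=6, E=0, F=10, G=1, H=11) → (A=0, B=2, C=1, D=6, E=0, F=11, G=1, H=13)
step 7: fire T2:  (A=0, B=2, C=1, D=6, E=0, F=11, G=1, H=13) → (A=0, B=1, C=1, D=4, E=0, F=11, G=2, H=11)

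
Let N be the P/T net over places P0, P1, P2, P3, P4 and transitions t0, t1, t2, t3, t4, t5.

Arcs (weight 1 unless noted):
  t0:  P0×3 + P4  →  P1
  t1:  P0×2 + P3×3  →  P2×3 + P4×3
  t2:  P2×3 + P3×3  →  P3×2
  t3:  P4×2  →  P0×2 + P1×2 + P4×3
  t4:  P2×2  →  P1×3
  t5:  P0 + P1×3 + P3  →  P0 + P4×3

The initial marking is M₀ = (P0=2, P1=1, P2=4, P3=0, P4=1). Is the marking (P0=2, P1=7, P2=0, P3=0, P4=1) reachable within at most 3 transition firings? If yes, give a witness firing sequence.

step 1: fire t4:  (P0=2, P1=1, P2=4, P3=0, P4=1) → (P0=2, P1=4, P2=2, P3=0, P4=1)
step 2: fire t4:  (P0=2, P1=4, P2=2, P3=0, P4=1) → (P0=2, P1=7, P2=0, P3=0, P4=1)

YES — reachable via ⟨t4, t4⟩ (2 firings)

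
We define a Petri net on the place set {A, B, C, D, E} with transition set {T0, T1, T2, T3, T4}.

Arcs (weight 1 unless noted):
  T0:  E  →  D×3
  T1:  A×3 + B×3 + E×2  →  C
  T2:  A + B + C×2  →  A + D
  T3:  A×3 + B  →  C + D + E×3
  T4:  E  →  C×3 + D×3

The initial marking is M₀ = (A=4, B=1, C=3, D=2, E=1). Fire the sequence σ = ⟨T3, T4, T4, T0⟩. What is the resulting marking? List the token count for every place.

step 1: fire T3:  (A=4, B=1, C=3, D=2, E=1) → (A=1, B=0, C=4, D=3, E=4)
step 2: fire T4:  (A=1, B=0, C=4, D=3, E=4) → (A=1, B=0, C=7, D=6, E=3)
step 3: fire T4:  (A=1, B=0, C=7, D=6, E=3) → (A=1, B=0, C=10, D=9, E=2)
step 4: fire T0:  (A=1, B=0, C=10, D=9, E=2) → (A=1, B=0, C=10, D=12, E=1)

(A=1, B=0, C=10, D=12, E=1)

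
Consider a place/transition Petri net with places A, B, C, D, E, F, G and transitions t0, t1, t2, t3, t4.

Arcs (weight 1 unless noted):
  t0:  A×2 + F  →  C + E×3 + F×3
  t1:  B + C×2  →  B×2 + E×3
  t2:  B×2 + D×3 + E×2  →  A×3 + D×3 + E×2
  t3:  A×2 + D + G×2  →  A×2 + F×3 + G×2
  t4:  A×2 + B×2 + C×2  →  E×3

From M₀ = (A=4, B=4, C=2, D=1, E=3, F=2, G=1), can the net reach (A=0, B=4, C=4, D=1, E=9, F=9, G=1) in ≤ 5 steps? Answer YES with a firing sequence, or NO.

NO — not reachable within 5 firings

depth 0: 1 marking
depth 1: 4 markings reached so far
depth 2: 7 markings reached so far
depth 3: 8 markings reached so far
depth 4: 9 markings reached so far
depth 5: 9 markings reached so far
(frontier empty at depth 5; search complete)
target is not among the 9 markings reachable within 5 steps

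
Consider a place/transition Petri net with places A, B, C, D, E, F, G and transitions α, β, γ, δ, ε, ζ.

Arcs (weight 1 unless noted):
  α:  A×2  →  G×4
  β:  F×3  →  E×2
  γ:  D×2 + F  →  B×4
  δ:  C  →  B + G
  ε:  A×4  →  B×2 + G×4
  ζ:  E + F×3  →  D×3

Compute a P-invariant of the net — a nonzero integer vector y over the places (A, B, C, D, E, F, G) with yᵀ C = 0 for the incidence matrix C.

y = (A:2, B:2, C:3, D:3, E:3, F:2, G:1)

Incidence matrix C (rows=places, cols=transitions):
        α    β    γ    δ    ε    ζ
    A  -2    0    0    0   -4    0
    B   0    0    4    1    2    0
    C   0    0    0   -1    0    0
    D   0    0   -2    0    0    3
    E   0    2    0    0    0   -1
    F   0   -3   -1    0    0   -3
    G   4    0    0    1    4    0

Candidate y = [2, 2, 3, 3, 3, 2, 1]; check y·C column-wise:
  col α: 2·-2 + 2·0 + 3·0 + 3·0 + 3·0 + 2·0 + 1·4 = 0
  col β: 2·0 + 2·0 + 3·0 + 3·0 + 3·2 + 2·-3 + 1·0 = 0
  col γ: 2·0 + 2·4 + 3·0 + 3·-2 + 3·0 + 2·-1 + 1·0 = 0
  col δ: 2·0 + 2·1 + 3·-1 + 3·0 + 3·0 + 2·0 + 1·1 = 0
  col ε: 2·-4 + 2·2 + 3·0 + 3·0 + 3·0 + 2·0 + 1·4 = 0
  col ζ: 2·0 + 2·0 + 3·0 + 3·3 + 3·-1 + 2·-3 + 1·0 = 0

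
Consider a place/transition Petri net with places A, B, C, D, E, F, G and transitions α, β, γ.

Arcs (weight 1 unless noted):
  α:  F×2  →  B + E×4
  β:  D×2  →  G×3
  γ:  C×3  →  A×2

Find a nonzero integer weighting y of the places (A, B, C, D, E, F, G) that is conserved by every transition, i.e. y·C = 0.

Incidence matrix C (rows=places, cols=transitions):
        α    β    γ
    A   0    0    2
    B   1    0    0
    C   0    0   -3
    D   0   -2    0
    E   4    0    0
    F  -2    0    0
    G   0    3    0

Candidate y = [3, 0, 2, 0, 0, 0, 0]; check y·C column-wise:
  col α: 3·0 + 0·1 + 2·0 + 0·4 + 0·-2 = 0
  col β: 3·0 + 2·0 + 0·-2 + 0·3 = 0
  col γ: 3·2 + 2·-3 = 0

y = (A:3, B:0, C:2, D:0, E:0, F:0, G:0)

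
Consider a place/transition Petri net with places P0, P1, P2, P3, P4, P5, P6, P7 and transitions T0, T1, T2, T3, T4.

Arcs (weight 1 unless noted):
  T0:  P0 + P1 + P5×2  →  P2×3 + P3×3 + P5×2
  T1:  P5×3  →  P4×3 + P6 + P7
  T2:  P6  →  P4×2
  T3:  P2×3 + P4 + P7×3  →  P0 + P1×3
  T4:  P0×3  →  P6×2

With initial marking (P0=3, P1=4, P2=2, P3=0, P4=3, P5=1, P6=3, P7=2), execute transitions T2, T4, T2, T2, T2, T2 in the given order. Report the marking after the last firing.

step 1: fire T2:  (P0=3, P1=4, P2=2, P3=0, P4=3, P5=1, P6=3, P7=2) → (P0=3, P1=4, P2=2, P3=0, P4=5, P5=1, P6=2, P7=2)
step 2: fire T4:  (P0=3, P1=4, P2=2, P3=0, P4=5, P5=1, P6=2, P7=2) → (P0=0, P1=4, P2=2, P3=0, P4=5, P5=1, P6=4, P7=2)
step 3: fire T2:  (P0=0, P1=4, P2=2, P3=0, P4=5, P5=1, P6=4, P7=2) → (P0=0, P1=4, P2=2, P3=0, P4=7, P5=1, P6=3, P7=2)
step 4: fire T2:  (P0=0, P1=4, P2=2, P3=0, P4=7, P5=1, P6=3, P7=2) → (P0=0, P1=4, P2=2, P3=0, P4=9, P5=1, P6=2, P7=2)
step 5: fire T2:  (P0=0, P1=4, P2=2, P3=0, P4=9, P5=1, P6=2, P7=2) → (P0=0, P1=4, P2=2, P3=0, P4=11, P5=1, P6=1, P7=2)
step 6: fire T2:  (P0=0, P1=4, P2=2, P3=0, P4=11, P5=1, P6=1, P7=2) → (P0=0, P1=4, P2=2, P3=0, P4=13, P5=1, P6=0, P7=2)

(P0=0, P1=4, P2=2, P3=0, P4=13, P5=1, P6=0, P7=2)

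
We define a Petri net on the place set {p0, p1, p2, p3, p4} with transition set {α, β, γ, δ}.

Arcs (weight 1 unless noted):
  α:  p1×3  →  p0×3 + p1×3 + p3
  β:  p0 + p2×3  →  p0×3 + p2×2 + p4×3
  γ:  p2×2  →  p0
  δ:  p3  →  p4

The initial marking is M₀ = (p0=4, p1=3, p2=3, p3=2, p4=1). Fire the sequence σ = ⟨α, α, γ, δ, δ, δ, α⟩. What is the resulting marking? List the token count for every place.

step 1: fire α:  (p0=4, p1=3, p2=3, p3=2, p4=1) → (p0=7, p1=3, p2=3, p3=3, p4=1)
step 2: fire α:  (p0=7, p1=3, p2=3, p3=3, p4=1) → (p0=10, p1=3, p2=3, p3=4, p4=1)
step 3: fire γ:  (p0=10, p1=3, p2=3, p3=4, p4=1) → (p0=11, p1=3, p2=1, p3=4, p4=1)
step 4: fire δ:  (p0=11, p1=3, p2=1, p3=4, p4=1) → (p0=11, p1=3, p2=1, p3=3, p4=2)
step 5: fire δ:  (p0=11, p1=3, p2=1, p3=3, p4=2) → (p0=11, p1=3, p2=1, p3=2, p4=3)
step 6: fire δ:  (p0=11, p1=3, p2=1, p3=2, p4=3) → (p0=11, p1=3, p2=1, p3=1, p4=4)
step 7: fire α:  (p0=11, p1=3, p2=1, p3=1, p4=4) → (p0=14, p1=3, p2=1, p3=2, p4=4)

(p0=14, p1=3, p2=1, p3=2, p4=4)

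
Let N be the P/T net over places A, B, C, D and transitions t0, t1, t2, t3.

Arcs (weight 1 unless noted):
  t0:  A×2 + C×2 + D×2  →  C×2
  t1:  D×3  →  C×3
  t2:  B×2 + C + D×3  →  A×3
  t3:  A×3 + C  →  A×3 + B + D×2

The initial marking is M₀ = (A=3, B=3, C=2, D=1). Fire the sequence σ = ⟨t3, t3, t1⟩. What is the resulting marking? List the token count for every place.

step 1: fire t3:  (A=3, B=3, C=2, D=1) → (A=3, B=4, C=1, D=3)
step 2: fire t3:  (A=3, B=4, C=1, D=3) → (A=3, B=5, C=0, D=5)
step 3: fire t1:  (A=3, B=5, C=0, D=5) → (A=3, B=5, C=3, D=2)

(A=3, B=5, C=3, D=2)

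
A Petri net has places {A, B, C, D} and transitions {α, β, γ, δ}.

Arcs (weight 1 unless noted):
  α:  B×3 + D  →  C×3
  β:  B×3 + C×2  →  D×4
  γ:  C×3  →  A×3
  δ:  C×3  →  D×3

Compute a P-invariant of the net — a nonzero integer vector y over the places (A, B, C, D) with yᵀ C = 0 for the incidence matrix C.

Incidence matrix C (rows=places, cols=transitions):
        α    β    γ    δ
    A   0    0    3    0
    B  -3   -3    0    0
    C   3   -2   -3   -3
    D  -1    4    0    3

Candidate y = [3, 2, 3, 3]; check y·C column-wise:
  col α: 3·0 + 2·-3 + 3·3 + 3·-1 = 0
  col β: 3·0 + 2·-3 + 3·-2 + 3·4 = 0
  col γ: 3·3 + 2·0 + 3·-3 + 3·0 = 0
  col δ: 3·0 + 2·0 + 3·-3 + 3·3 = 0

y = (A:3, B:2, C:3, D:3)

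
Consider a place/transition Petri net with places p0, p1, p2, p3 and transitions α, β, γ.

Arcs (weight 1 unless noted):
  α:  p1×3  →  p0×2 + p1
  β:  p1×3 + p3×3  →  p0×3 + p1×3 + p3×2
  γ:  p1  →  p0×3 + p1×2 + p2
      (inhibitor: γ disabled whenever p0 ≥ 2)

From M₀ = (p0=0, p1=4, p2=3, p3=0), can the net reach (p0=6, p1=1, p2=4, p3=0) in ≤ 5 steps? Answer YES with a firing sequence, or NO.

NO — not reachable within 5 firings

depth 0: 1 marking
depth 1: 3 markings reached so far
depth 2: 4 markings reached so far
depth 3: 5 markings reached so far
depth 4: 5 markings reached so far
(frontier empty at depth 4; search complete)
target is not among the 5 markings reachable within 5 steps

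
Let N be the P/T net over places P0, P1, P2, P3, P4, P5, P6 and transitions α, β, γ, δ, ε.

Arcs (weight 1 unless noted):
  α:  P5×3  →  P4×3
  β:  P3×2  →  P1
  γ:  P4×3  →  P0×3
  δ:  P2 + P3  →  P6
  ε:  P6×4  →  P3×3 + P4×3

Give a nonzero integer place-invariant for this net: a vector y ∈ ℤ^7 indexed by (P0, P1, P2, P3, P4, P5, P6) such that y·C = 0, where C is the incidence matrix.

y = (P0:1, P1:-2, P2:1, P3:-1, P4:1, P5:1, P6:0)

Incidence matrix C (rows=places, cols=transitions):
        α    β    γ    δ    ε
   P0   0    0    3    0    0
   P1   0    1    0    0    0
   P2   0    0    0   -1    0
   P3   0   -2    0   -1    3
   P4   3    0   -3    0    3
   P5  -3    0    0    0    0
   P6   0    0    0    1   -4

Candidate y = [1, -2, 1, -1, 1, 1, 0]; check y·C column-wise:
  col α: 1·0 + -2·0 + 1·0 + -1·0 + 1·3 + 1·-3 = 0
  col β: 1·0 + -2·1 + 1·0 + -1·-2 + 1·0 + 1·0 = 0
  col γ: 1·3 + -2·0 + 1·0 + -1·0 + 1·-3 + 1·0 = 0
  col δ: 1·0 + -2·0 + 1·-1 + -1·-1 + 1·0 + 1·0 + 0·1 = 0
  col ε: 1·0 + -2·0 + 1·0 + -1·3 + 1·3 + 1·0 + 0·-4 = 0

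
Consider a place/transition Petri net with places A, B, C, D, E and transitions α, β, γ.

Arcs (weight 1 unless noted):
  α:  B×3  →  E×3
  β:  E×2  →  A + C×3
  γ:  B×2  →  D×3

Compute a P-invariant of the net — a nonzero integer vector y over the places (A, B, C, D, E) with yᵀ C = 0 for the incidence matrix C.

Incidence matrix C (rows=places, cols=transitions):
        α    β    γ
    A   0    1    0
    B  -3    0   -2
    C   0    3    0
    D   0    0    3
    E   3   -2    0

Candidate y = [3, 0, -1, 0, 0]; check y·C column-wise:
  col α: 3·0 + 0·-3 + -1·0 + 0·3 = 0
  col β: 3·1 + -1·3 + 0·-2 = 0
  col γ: 3·0 + 0·-2 + -1·0 + 0·3 = 0

y = (A:3, B:0, C:-1, D:0, E:0)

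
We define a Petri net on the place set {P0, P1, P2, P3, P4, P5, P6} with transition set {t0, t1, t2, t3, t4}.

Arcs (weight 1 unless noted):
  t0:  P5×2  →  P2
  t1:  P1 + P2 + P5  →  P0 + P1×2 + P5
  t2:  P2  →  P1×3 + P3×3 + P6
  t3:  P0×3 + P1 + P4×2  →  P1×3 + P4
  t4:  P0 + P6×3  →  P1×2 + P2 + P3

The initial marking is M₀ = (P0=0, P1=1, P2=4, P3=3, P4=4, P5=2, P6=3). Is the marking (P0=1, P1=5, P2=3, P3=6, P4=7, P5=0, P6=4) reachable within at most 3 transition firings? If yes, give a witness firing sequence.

NO — not reachable within 3 firings

depth 0: 1 marking
depth 1: 4 markings reached so far
depth 2: 10 markings reached so far
depth 3: 20 markings reached so far
target is not among the 20 markings reachable within 3 steps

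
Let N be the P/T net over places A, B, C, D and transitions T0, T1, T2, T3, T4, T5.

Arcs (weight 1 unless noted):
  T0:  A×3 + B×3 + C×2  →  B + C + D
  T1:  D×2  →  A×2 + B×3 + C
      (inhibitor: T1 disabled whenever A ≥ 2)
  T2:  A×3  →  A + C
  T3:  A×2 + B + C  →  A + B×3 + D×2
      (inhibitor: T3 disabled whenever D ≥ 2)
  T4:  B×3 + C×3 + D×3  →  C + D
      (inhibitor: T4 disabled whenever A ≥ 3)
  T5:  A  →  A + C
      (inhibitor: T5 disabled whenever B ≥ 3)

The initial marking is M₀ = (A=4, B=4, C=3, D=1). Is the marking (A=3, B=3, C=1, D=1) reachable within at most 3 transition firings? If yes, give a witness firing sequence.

NO — not reachable within 3 firings

depth 0: 1 marking
depth 1: 4 markings reached so far
depth 2: 8 markings reached so far
depth 3: 15 markings reached so far
target is not among the 15 markings reachable within 3 steps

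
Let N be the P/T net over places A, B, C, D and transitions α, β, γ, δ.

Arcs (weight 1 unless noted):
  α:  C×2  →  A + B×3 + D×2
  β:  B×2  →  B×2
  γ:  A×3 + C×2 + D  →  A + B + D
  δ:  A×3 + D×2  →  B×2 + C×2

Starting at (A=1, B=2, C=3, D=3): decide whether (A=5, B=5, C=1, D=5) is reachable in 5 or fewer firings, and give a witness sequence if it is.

NO — not reachable within 5 firings

depth 0: 1 marking
depth 1: 2 markings reached so far
depth 2: 2 markings reached so far
(frontier empty at depth 2; search complete)
target is not among the 2 markings reachable within 5 steps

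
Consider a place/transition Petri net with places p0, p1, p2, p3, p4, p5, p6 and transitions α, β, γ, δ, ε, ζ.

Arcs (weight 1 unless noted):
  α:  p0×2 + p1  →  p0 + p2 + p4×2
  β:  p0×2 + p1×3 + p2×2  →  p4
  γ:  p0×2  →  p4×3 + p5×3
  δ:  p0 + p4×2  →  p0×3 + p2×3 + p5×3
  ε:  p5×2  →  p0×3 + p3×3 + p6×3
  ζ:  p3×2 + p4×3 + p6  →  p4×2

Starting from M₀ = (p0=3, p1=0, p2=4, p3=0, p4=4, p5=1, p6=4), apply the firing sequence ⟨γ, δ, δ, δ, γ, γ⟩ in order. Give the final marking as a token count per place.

(p0=3, p1=0, p2=13, p3=0, p4=7, p5=19, p6=4)

step 1: fire γ:  (p0=3, p1=0, p2=4, p3=0, p4=4, p5=1, p6=4) → (p0=1, p1=0, p2=4, p3=0, p4=7, p5=4, p6=4)
step 2: fire δ:  (p0=1, p1=0, p2=4, p3=0, p4=7, p5=4, p6=4) → (p0=3, p1=0, p2=7, p3=0, p4=5, p5=7, p6=4)
step 3: fire δ:  (p0=3, p1=0, p2=7, p3=0, p4=5, p5=7, p6=4) → (p0=5, p1=0, p2=10, p3=0, p4=3, p5=10, p6=4)
step 4: fire δ:  (p0=5, p1=0, p2=10, p3=0, p4=3, p5=10, p6=4) → (p0=7, p1=0, p2=13, p3=0, p4=1, p5=13, p6=4)
step 5: fire γ:  (p0=7, p1=0, p2=13, p3=0, p4=1, p5=13, p6=4) → (p0=5, p1=0, p2=13, p3=0, p4=4, p5=16, p6=4)
step 6: fire γ:  (p0=5, p1=0, p2=13, p3=0, p4=4, p5=16, p6=4) → (p0=3, p1=0, p2=13, p3=0, p4=7, p5=19, p6=4)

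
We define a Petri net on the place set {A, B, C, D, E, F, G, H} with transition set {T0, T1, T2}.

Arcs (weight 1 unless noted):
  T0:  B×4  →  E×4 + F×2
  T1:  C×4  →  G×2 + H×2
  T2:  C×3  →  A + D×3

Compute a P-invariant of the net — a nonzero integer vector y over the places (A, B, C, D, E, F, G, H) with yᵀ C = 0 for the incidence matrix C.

Incidence matrix C (rows=places, cols=transitions):
       T0   T1   T2
    A   0    0    1
    B  -4    0    0
    C   0   -4   -3
    D   0    0    3
    E   4    0    0
    F   2    0    0
    G   0    2    0
    H   0    2    0

Candidate y = [3, 0, 0, -1, 0, 0, 0, 0]; check y·C column-wise:
  col T0: 3·0 + 0·-4 + -1·0 + 0·4 + 0·2 = 0
  col T1: 3·0 + 0·-4 + -1·0 + 0·2 + 0·2 = 0
  col T2: 3·1 + 0·-3 + -1·3 = 0

y = (A:3, B:0, C:0, D:-1, E:0, F:0, G:0, H:0)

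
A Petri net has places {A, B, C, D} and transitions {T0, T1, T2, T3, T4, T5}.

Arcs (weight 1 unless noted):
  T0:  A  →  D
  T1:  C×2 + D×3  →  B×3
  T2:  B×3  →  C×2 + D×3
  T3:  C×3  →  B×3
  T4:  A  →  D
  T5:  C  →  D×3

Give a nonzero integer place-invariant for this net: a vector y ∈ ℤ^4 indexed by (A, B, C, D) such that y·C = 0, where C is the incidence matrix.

y = (A:1, B:3, C:3, D:1)

Incidence matrix C (rows=places, cols=transitions):
       T0   T1   T2   T3   T4   T5
    A  -1    0    0    0   -1    0
    B   0    3   -3    3    0    0
    C   0   -2    2   -3    0   -1
    D   1   -3    3    0    1    3

Candidate y = [1, 3, 3, 1]; check y·C column-wise:
  col T0: 1·-1 + 3·0 + 3·0 + 1·1 = 0
  col T1: 1·0 + 3·3 + 3·-2 + 1·-3 = 0
  col T2: 1·0 + 3·-3 + 3·2 + 1·3 = 0
  col T3: 1·0 + 3·3 + 3·-3 + 1·0 = 0
  col T4: 1·-1 + 3·0 + 3·0 + 1·1 = 0
  col T5: 1·0 + 3·0 + 3·-1 + 1·3 = 0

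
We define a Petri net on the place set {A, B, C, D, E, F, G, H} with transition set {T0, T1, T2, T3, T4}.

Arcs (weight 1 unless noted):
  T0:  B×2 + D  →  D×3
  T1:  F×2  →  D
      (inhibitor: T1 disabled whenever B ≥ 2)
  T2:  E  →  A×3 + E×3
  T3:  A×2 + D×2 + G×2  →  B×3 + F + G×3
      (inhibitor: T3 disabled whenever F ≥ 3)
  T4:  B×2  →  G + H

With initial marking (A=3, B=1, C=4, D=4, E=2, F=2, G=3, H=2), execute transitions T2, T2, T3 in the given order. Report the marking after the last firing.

(A=7, B=4, C=4, D=2, E=6, F=3, G=4, H=2)

step 1: fire T2:  (A=3, B=1, C=4, D=4, E=2, F=2, G=3, H=2) → (A=6, B=1, C=4, D=4, E=4, F=2, G=3, H=2)
step 2: fire T2:  (A=6, B=1, C=4, D=4, E=4, F=2, G=3, H=2) → (A=9, B=1, C=4, D=4, E=6, F=2, G=3, H=2)
step 3: fire T3:  (A=9, B=1, C=4, D=4, E=6, F=2, G=3, H=2) → (A=7, B=4, C=4, D=2, E=6, F=3, G=4, H=2)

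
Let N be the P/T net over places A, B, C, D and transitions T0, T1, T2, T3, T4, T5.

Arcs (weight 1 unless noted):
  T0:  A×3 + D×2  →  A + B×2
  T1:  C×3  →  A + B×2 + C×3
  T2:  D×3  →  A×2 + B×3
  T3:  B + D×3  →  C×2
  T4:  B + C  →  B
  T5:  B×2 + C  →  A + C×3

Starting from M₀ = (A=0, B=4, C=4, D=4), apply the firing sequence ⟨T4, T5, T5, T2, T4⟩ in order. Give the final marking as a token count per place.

step 1: fire T4:  (A=0, B=4, C=4, D=4) → (A=0, B=4, C=3, D=4)
step 2: fire T5:  (A=0, B=4, C=3, D=4) → (A=1, B=2, C=5, D=4)
step 3: fire T5:  (A=1, B=2, C=5, D=4) → (A=2, B=0, C=7, D=4)
step 4: fire T2:  (A=2, B=0, C=7, D=4) → (A=4, B=3, C=7, D=1)
step 5: fire T4:  (A=4, B=3, C=7, D=1) → (A=4, B=3, C=6, D=1)

(A=4, B=3, C=6, D=1)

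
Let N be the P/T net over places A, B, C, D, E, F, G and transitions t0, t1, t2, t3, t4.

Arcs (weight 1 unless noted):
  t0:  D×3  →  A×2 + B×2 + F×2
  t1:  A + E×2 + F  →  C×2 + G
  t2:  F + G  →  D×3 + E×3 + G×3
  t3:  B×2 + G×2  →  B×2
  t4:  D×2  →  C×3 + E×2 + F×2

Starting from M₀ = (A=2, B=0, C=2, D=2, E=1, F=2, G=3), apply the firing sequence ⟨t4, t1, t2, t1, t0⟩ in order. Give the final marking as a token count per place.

step 1: fire t4:  (A=2, B=0, C=2, D=2, E=1, F=2, G=3) → (A=2, B=0, C=5, D=0, E=3, F=4, G=3)
step 2: fire t1:  (A=2, B=0, C=5, D=0, E=3, F=4, G=3) → (A=1, B=0, C=7, D=0, E=1, F=3, G=4)
step 3: fire t2:  (A=1, B=0, C=7, D=0, E=1, F=3, G=4) → (A=1, B=0, C=7, D=3, E=4, F=2, G=6)
step 4: fire t1:  (A=1, B=0, C=7, D=3, E=4, F=2, G=6) → (A=0, B=0, C=9, D=3, E=2, F=1, G=7)
step 5: fire t0:  (A=0, B=0, C=9, D=3, E=2, F=1, G=7) → (A=2, B=2, C=9, D=0, E=2, F=3, G=7)

(A=2, B=2, C=9, D=0, E=2, F=3, G=7)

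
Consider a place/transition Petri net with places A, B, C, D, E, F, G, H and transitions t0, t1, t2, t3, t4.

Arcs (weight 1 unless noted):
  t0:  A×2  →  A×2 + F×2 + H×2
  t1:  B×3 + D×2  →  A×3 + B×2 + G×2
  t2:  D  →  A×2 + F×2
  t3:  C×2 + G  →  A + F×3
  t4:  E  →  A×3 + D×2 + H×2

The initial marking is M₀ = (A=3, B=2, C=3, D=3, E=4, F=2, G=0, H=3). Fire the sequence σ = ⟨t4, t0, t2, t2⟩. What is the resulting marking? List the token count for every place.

(A=10, B=2, C=3, D=3, E=3, F=8, G=0, H=7)

step 1: fire t4:  (A=3, B=2, C=3, D=3, E=4, F=2, G=0, H=3) → (A=6, B=2, C=3, D=5, E=3, F=2, G=0, H=5)
step 2: fire t0:  (A=6, B=2, C=3, D=5, E=3, F=2, G=0, H=5) → (A=6, B=2, C=3, D=5, E=3, F=4, G=0, H=7)
step 3: fire t2:  (A=6, B=2, C=3, D=5, E=3, F=4, G=0, H=7) → (A=8, B=2, C=3, D=4, E=3, F=6, G=0, H=7)
step 4: fire t2:  (A=8, B=2, C=3, D=4, E=3, F=6, G=0, H=7) → (A=10, B=2, C=3, D=3, E=3, F=8, G=0, H=7)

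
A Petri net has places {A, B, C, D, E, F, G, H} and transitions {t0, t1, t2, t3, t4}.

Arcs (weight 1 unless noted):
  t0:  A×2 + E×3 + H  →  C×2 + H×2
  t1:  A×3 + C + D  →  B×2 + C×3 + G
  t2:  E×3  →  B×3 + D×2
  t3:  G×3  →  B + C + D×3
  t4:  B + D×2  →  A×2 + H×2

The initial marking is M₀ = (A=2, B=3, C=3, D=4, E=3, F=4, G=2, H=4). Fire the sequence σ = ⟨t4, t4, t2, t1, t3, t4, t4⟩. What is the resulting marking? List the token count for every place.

step 1: fire t4:  (A=2, B=3, C=3, D=4, E=3, F=4, G=2, H=4) → (A=4, B=2, C=3, D=2, E=3, F=4, G=2, H=6)
step 2: fire t4:  (A=4, B=2, C=3, D=2, E=3, F=4, G=2, H=6) → (A=6, B=1, C=3, D=0, E=3, F=4, G=2, H=8)
step 3: fire t2:  (A=6, B=1, C=3, D=0, E=3, F=4, G=2, H=8) → (A=6, B=4, C=3, D=2, E=0, F=4, G=2, H=8)
step 4: fire t1:  (A=6, B=4, C=3, D=2, E=0, F=4, G=2, H=8) → (A=3, B=6, C=5, D=1, E=0, F=4, G=3, H=8)
step 5: fire t3:  (A=3, B=6, C=5, D=1, E=0, F=4, G=3, H=8) → (A=3, B=7, C=6, D=4, E=0, F=4, G=0, H=8)
step 6: fire t4:  (A=3, B=7, C=6, D=4, E=0, F=4, G=0, H=8) → (A=5, B=6, C=6, D=2, E=0, F=4, G=0, H=10)
step 7: fire t4:  (A=5, B=6, C=6, D=2, E=0, F=4, G=0, H=10) → (A=7, B=5, C=6, D=0, E=0, F=4, G=0, H=12)

(A=7, B=5, C=6, D=0, E=0, F=4, G=0, H=12)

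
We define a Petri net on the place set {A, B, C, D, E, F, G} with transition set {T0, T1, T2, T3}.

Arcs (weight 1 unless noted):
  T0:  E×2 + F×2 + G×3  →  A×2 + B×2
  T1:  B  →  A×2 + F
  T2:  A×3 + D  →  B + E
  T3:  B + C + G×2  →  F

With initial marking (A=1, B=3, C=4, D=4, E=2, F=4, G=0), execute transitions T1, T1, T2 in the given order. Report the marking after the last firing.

(A=2, B=2, C=4, D=3, E=3, F=6, G=0)

step 1: fire T1:  (A=1, B=3, C=4, D=4, E=2, F=4, G=0) → (A=3, B=2, C=4, D=4, E=2, F=5, G=0)
step 2: fire T1:  (A=3, B=2, C=4, D=4, E=2, F=5, G=0) → (A=5, B=1, C=4, D=4, E=2, F=6, G=0)
step 3: fire T2:  (A=5, B=1, C=4, D=4, E=2, F=6, G=0) → (A=2, B=2, C=4, D=3, E=3, F=6, G=0)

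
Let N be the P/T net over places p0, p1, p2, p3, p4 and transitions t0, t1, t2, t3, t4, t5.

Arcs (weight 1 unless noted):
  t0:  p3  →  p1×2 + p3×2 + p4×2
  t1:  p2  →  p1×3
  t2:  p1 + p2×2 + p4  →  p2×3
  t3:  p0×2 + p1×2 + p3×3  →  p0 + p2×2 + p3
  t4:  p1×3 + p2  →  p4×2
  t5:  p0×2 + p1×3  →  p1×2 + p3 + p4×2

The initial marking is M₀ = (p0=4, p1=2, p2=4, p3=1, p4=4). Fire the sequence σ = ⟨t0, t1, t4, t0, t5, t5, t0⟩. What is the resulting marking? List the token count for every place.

(p0=0, p1=6, p2=2, p3=6, p4=16)

step 1: fire t0:  (p0=4, p1=2, p2=4, p3=1, p4=4) → (p0=4, p1=4, p2=4, p3=2, p4=6)
step 2: fire t1:  (p0=4, p1=4, p2=4, p3=2, p4=6) → (p0=4, p1=7, p2=3, p3=2, p4=6)
step 3: fire t4:  (p0=4, p1=7, p2=3, p3=2, p4=6) → (p0=4, p1=4, p2=2, p3=2, p4=8)
step 4: fire t0:  (p0=4, p1=4, p2=2, p3=2, p4=8) → (p0=4, p1=6, p2=2, p3=3, p4=10)
step 5: fire t5:  (p0=4, p1=6, p2=2, p3=3, p4=10) → (p0=2, p1=5, p2=2, p3=4, p4=12)
step 6: fire t5:  (p0=2, p1=5, p2=2, p3=4, p4=12) → (p0=0, p1=4, p2=2, p3=5, p4=14)
step 7: fire t0:  (p0=0, p1=4, p2=2, p3=5, p4=14) → (p0=0, p1=6, p2=2, p3=6, p4=16)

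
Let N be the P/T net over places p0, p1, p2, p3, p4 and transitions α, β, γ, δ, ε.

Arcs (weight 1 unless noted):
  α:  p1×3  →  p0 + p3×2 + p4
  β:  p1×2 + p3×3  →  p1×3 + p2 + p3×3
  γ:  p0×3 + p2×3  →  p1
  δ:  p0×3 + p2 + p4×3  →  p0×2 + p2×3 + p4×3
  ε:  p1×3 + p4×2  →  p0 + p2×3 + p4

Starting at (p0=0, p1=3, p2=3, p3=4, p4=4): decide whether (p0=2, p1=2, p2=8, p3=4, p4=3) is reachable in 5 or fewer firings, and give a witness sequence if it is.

NO — not reachable within 5 firings

depth 0: 1 marking
depth 1: 4 markings reached so far
depth 2: 7 markings reached so far
depth 3: 10 markings reached so far
depth 4: 13 markings reached so far
depth 5: 19 markings reached so far
target is not among the 19 markings reachable within 5 steps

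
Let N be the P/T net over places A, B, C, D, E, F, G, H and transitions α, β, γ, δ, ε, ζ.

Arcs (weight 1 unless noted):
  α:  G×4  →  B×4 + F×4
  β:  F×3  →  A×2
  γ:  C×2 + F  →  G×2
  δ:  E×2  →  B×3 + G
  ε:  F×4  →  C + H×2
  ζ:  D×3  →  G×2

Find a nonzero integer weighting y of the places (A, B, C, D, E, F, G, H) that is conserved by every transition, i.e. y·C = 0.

Incidence matrix C (rows=places, cols=transitions):
        α    β    γ    δ    ε    ζ
    A   0    2    0    0    0    0
    B   4    0    0    3    0    0
    C   0    0   -2    0    1    0
    D   0    0    0    0    0   -3
    E   0    0    0   -2    0    0
    F   4   -3   -1    0   -4    0
    G  -4    0    2    1    0    2
    H   0    0    0    0    2    0

Candidate y = [3, 7, 8, 6, 15, 2, 9, 0]; check y·C column-wise:
  col α: 3·0 + 7·4 + 8·0 + 6·0 + 15·0 + 2·4 + 9·-4 = 0
  col β: 3·2 + 7·0 + 8·0 + 6·0 + 15·0 + 2·-3 + 9·0 = 0
  col γ: 3·0 + 7·0 + 8·-2 + 6·0 + 15·0 + 2·-1 + 9·2 = 0
  col δ: 3·0 + 7·3 + 8·0 + 6·0 + 15·-2 + 2·0 + 9·1 = 0
  col ε: 3·0 + 7·0 + 8·1 + 6·0 + 15·0 + 2·-4 + 9·0 + 0·2 = 0
  col ζ: 3·0 + 7·0 + 8·0 + 6·-3 + 15·0 + 2·0 + 9·2 = 0

y = (A:3, B:7, C:8, D:6, E:15, F:2, G:9, H:0)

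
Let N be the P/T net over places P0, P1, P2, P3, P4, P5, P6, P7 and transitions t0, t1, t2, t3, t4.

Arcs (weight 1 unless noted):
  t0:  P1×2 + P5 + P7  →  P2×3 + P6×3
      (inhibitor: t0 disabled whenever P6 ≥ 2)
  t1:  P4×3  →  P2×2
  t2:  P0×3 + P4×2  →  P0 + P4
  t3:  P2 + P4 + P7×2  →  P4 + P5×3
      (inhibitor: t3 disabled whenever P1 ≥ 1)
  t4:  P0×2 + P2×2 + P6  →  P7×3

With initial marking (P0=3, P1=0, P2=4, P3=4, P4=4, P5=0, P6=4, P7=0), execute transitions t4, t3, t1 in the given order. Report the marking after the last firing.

(P0=1, P1=0, P2=3, P3=4, P4=1, P5=3, P6=3, P7=1)

step 1: fire t4:  (P0=3, P1=0, P2=4, P3=4, P4=4, P5=0, P6=4, P7=0) → (P0=1, P1=0, P2=2, P3=4, P4=4, P5=0, P6=3, P7=3)
step 2: fire t3:  (P0=1, P1=0, P2=2, P3=4, P4=4, P5=0, P6=3, P7=3) → (P0=1, P1=0, P2=1, P3=4, P4=4, P5=3, P6=3, P7=1)
step 3: fire t1:  (P0=1, P1=0, P2=1, P3=4, P4=4, P5=3, P6=3, P7=1) → (P0=1, P1=0, P2=3, P3=4, P4=1, P5=3, P6=3, P7=1)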